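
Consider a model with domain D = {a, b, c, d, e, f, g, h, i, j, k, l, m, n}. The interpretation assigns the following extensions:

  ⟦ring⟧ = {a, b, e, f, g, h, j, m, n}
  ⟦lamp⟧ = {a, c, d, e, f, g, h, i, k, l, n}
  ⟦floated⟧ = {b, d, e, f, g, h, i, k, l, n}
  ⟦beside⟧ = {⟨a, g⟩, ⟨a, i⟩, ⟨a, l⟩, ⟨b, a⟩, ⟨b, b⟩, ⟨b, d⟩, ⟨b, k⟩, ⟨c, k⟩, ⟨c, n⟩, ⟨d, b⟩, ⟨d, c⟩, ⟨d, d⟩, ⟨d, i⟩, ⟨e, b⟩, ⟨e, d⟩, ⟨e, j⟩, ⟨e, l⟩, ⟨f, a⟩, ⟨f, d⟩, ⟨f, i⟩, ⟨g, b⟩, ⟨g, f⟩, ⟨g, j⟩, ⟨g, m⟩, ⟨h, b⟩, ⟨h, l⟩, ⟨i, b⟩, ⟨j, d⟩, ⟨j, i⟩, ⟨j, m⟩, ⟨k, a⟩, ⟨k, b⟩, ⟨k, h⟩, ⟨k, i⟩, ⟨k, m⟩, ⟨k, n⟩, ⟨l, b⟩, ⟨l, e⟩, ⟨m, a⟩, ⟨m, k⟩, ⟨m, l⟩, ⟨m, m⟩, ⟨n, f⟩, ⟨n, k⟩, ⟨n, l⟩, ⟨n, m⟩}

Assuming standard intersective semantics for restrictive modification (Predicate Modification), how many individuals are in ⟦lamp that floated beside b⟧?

7

⟦that floated⟧ = ⟦floated⟧ = {b, d, e, f, g, h, i, k, l, n}
⟦beside b⟧ = {x : ⟨x, b⟩ ∈ ⟦beside⟧} = {b, d, e, g, h, i, k, l}
⟦lamp⟧ = {a, c, d, e, f, g, h, i, k, l, n}
… ∩ ⟦that floated⟧ = {a, c, d, e, f, g, h, i, k, l, n} ∩ {b, d, e, f, g, h, i, k, l, n} = {d, e, f, g, h, i, k, l, n}
… ∩ ⟦beside b⟧ = {d, e, f, g, h, i, k, l, n} ∩ {b, d, e, g, h, i, k, l} = {d, e, g, h, i, k, l}
⟦lamp that floated beside b⟧ = {d, e, g, h, i, k, l}, so the cardinality is 7.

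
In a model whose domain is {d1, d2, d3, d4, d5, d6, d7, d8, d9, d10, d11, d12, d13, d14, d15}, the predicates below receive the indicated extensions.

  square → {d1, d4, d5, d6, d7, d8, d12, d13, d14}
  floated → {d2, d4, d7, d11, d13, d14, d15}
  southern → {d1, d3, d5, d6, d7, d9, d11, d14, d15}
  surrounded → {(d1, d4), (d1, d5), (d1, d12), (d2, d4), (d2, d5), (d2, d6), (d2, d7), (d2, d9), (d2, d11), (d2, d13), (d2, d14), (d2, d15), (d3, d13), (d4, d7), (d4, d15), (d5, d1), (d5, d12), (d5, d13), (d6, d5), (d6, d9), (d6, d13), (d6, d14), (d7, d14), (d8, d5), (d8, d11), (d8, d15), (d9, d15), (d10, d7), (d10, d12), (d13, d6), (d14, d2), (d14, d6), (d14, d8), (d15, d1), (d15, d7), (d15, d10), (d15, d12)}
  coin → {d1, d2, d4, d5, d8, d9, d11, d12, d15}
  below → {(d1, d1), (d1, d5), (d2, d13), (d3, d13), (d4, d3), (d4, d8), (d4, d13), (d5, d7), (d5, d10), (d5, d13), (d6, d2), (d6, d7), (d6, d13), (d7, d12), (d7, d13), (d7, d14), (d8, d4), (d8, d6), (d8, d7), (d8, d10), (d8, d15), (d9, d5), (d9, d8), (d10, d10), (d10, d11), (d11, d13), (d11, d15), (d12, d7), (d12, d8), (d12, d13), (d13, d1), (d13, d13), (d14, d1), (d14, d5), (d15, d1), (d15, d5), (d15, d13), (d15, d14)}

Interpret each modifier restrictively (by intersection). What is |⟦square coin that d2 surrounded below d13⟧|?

2

⟦that d2 surrounded⟧ = {x : ⟨d2, x⟩ ∈ ⟦surrounded⟧} = {d4, d5, d6, d7, d9, d11, d13, d14, d15}
⟦below d13⟧ = {x : ⟨x, d13⟩ ∈ ⟦below⟧} = {d2, d3, d4, d5, d6, d7, d11, d12, d13, d15}
⟦coin⟧ = {d1, d2, d4, d5, d8, d9, d11, d12, d15}
… ∩ ⟦that d2 surrounded⟧ = {d1, d2, d4, d5, d8, d9, d11, d12, d15} ∩ {d4, d5, d6, d7, d9, d11, d13, d14, d15} = {d4, d5, d9, d11, d15}
… ∩ ⟦below d13⟧ = {d4, d5, d9, d11, d15} ∩ {d2, d3, d4, d5, d6, d7, d11, d12, d13, d15} = {d4, d5, d11, d15}
… ∩ ⟦square⟧ = {d4, d5, d11, d15} ∩ {d1, d4, d5, d6, d7, d8, d12, d13, d14} = {d4, d5}
⟦square coin that d2 surrounded below d13⟧ = {d4, d5}, so the cardinality is 2.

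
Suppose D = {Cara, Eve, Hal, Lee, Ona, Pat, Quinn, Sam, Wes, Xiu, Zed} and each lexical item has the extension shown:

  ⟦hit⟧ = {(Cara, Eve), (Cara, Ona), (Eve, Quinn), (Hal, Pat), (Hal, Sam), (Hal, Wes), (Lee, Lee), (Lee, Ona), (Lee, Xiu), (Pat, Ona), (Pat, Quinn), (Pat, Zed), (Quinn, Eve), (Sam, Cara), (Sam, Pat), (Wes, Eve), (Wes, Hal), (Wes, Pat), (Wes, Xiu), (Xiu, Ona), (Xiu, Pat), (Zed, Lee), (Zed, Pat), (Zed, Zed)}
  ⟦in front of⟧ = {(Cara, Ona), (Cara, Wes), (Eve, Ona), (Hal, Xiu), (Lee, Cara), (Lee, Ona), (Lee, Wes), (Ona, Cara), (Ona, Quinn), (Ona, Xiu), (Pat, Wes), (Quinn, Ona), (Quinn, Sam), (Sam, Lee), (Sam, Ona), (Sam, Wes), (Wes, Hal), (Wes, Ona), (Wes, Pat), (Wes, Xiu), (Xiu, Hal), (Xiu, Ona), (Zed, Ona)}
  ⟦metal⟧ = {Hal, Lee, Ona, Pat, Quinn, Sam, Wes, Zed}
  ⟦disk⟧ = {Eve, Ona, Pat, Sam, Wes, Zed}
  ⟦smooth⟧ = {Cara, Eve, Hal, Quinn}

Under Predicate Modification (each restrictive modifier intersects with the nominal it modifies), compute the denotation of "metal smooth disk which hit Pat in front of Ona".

{ }

⟦which hit Pat⟧ = {x : ⟨x, Pat⟩ ∈ ⟦hit⟧} = {Hal, Sam, Wes, Xiu, Zed}
⟦in front of Ona⟧ = {x : ⟨x, Ona⟩ ∈ ⟦in front of⟧} = {Cara, Eve, Lee, Quinn, Sam, Wes, Xiu, Zed}
⟦disk⟧ = {Eve, Ona, Pat, Sam, Wes, Zed}
… ∩ ⟦which hit Pat⟧ = {Eve, Ona, Pat, Sam, Wes, Zed} ∩ {Hal, Sam, Wes, Xiu, Zed} = {Sam, Wes, Zed}
… ∩ ⟦in front of Ona⟧ = {Sam, Wes, Zed} ∩ {Cara, Eve, Lee, Quinn, Sam, Wes, Xiu, Zed} = {Sam, Wes, Zed}
… ∩ ⟦metal⟧ = {Sam, Wes, Zed} ∩ {Hal, Lee, Ona, Pat, Quinn, Sam, Wes, Zed} = {Sam, Wes, Zed}
… ∩ ⟦smooth⟧ = {Sam, Wes, Zed} ∩ {Cara, Eve, Hal, Quinn} = ∅
So ⟦metal smooth disk which hit Pat in front of Ona⟧ = { }.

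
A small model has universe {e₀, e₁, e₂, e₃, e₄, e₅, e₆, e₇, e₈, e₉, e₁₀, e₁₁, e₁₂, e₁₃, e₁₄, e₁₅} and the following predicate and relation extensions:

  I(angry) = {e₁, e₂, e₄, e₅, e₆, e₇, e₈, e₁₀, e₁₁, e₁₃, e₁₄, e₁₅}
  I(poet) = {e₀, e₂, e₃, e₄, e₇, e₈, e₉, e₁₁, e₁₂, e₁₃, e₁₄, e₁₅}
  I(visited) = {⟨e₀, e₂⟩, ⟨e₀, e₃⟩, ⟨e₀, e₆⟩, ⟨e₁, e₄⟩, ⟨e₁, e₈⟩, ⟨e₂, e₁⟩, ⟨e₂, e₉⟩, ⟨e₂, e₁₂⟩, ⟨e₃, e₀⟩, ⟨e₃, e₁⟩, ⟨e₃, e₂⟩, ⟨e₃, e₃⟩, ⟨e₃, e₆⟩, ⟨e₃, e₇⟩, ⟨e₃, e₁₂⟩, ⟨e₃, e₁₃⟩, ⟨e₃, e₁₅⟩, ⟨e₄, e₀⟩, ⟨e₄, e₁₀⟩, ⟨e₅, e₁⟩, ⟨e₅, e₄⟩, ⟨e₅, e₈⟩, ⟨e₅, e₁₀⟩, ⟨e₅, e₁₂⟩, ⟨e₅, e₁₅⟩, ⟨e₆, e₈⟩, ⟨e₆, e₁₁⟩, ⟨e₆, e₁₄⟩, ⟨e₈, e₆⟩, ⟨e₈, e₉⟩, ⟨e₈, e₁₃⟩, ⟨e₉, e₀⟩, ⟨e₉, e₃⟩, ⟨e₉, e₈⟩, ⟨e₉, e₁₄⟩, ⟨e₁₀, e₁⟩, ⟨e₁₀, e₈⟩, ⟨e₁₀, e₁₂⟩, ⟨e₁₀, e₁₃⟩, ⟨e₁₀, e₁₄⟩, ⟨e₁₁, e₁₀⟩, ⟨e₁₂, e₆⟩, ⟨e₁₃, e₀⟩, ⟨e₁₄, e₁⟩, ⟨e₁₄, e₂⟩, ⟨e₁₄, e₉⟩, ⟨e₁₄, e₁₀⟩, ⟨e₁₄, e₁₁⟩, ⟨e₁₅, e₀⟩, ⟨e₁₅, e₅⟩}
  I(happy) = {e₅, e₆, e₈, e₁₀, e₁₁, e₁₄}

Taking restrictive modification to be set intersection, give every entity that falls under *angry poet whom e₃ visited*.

⟦whom e₃ visited⟧ = {x : ⟨e₃, x⟩ ∈ ⟦visited⟧} = {e₀, e₁, e₂, e₃, e₆, e₇, e₁₂, e₁₃, e₁₅}
⟦poet⟧ = {e₀, e₂, e₃, e₄, e₇, e₈, e₉, e₁₁, e₁₂, e₁₃, e₁₄, e₁₅}
… ∩ ⟦whom e₃ visited⟧ = {e₀, e₂, e₃, e₄, e₇, e₈, e₉, e₁₁, e₁₂, e₁₃, e₁₄, e₁₅} ∩ {e₀, e₁, e₂, e₃, e₆, e₇, e₁₂, e₁₃, e₁₅} = {e₀, e₂, e₃, e₇, e₁₂, e₁₃, e₁₅}
… ∩ ⟦angry⟧ = {e₀, e₂, e₃, e₇, e₁₂, e₁₃, e₁₅} ∩ {e₁, e₂, e₄, e₅, e₆, e₇, e₈, e₁₀, e₁₁, e₁₃, e₁₄, e₁₅} = {e₂, e₇, e₁₃, e₁₅}
So ⟦angry poet whom e₃ visited⟧ = {e₂, e₇, e₁₃, e₁₅}.

{e₂, e₇, e₁₃, e₁₅}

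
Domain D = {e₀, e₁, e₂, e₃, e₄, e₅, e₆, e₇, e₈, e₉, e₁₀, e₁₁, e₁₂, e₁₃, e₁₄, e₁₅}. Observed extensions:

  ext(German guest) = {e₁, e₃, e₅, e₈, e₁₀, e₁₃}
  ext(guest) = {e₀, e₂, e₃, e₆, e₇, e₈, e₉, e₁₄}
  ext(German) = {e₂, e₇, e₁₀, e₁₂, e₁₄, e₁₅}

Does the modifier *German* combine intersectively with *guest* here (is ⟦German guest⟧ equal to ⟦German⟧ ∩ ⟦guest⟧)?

⟦German⟧ ∩ ⟦guest⟧ = {e₂, e₇, e₁₀, e₁₂, e₁₄, e₁₅} ∩ {e₀, e₂, e₃, e₆, e₇, e₈, e₉, e₁₄} = {e₂, e₇, e₁₄}
Observed ⟦German guest⟧ = {e₁, e₃, e₅, e₈, e₁₀, e₁₃}.
These differ, so the modifier is not intersective in this model.

no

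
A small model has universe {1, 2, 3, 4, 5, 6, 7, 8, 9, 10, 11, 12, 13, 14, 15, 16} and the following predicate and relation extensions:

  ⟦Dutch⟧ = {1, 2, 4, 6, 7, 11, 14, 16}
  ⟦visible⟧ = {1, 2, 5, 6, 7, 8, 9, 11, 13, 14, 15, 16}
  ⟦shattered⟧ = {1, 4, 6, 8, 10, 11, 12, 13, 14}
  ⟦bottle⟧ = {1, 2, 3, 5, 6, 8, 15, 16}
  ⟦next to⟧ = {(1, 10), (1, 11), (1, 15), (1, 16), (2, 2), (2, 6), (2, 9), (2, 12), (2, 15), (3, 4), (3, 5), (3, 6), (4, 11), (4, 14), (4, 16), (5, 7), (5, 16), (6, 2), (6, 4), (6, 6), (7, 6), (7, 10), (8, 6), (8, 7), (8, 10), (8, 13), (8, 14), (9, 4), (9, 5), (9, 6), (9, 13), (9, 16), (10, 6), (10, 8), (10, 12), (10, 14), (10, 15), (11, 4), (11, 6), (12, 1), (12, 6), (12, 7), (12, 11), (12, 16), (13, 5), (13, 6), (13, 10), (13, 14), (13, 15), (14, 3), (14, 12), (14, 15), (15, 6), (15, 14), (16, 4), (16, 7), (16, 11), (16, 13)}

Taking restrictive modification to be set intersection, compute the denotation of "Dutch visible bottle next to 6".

{2, 6}

⟦next to 6⟧ = {x : ⟨x, 6⟩ ∈ ⟦next to⟧} = {2, 3, 6, 7, 8, 9, 10, 11, 12, 13, 15}
⟦bottle⟧ = {1, 2, 3, 5, 6, 8, 15, 16}
… ∩ ⟦next to 6⟧ = {1, 2, 3, 5, 6, 8, 15, 16} ∩ {2, 3, 6, 7, 8, 9, 10, 11, 12, 13, 15} = {2, 3, 6, 8, 15}
… ∩ ⟦Dutch⟧ = {2, 3, 6, 8, 15} ∩ {1, 2, 4, 6, 7, 11, 14, 16} = {2, 6}
… ∩ ⟦visible⟧ = {2, 6} ∩ {1, 2, 5, 6, 7, 8, 9, 11, 13, 14, 15, 16} = {2, 6}
So ⟦Dutch visible bottle next to 6⟧ = {2, 6}.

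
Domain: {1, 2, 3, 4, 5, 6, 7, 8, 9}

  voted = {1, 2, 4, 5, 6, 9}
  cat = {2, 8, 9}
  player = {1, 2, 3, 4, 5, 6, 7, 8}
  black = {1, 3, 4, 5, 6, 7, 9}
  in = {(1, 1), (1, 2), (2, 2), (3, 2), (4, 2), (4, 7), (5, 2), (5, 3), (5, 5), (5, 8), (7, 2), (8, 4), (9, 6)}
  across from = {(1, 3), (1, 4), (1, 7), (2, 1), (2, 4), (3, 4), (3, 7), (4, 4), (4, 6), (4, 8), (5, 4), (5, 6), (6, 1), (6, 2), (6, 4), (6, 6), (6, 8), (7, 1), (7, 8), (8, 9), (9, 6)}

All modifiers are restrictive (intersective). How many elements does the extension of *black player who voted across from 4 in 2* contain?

3

⟦who voted⟧ = ⟦voted⟧ = {1, 2, 4, 5, 6, 9}
⟦across from 4⟧ = {x : ⟨x, 4⟩ ∈ ⟦across from⟧} = {1, 2, 3, 4, 5, 6}
⟦in 2⟧ = {x : ⟨x, 2⟩ ∈ ⟦in⟧} = {1, 2, 3, 4, 5, 7}
⟦player⟧ = {1, 2, 3, 4, 5, 6, 7, 8}
… ∩ ⟦who voted⟧ = {1, 2, 3, 4, 5, 6, 7, 8} ∩ {1, 2, 4, 5, 6, 9} = {1, 2, 4, 5, 6}
… ∩ ⟦across from 4⟧ = {1, 2, 4, 5, 6} ∩ {1, 2, 3, 4, 5, 6} = {1, 2, 4, 5, 6}
… ∩ ⟦in 2⟧ = {1, 2, 4, 5, 6} ∩ {1, 2, 3, 4, 5, 7} = {1, 2, 4, 5}
… ∩ ⟦black⟧ = {1, 2, 4, 5} ∩ {1, 3, 4, 5, 6, 7, 9} = {1, 4, 5}
⟦black player who voted across from 4 in 2⟧ = {1, 4, 5}, so the cardinality is 3.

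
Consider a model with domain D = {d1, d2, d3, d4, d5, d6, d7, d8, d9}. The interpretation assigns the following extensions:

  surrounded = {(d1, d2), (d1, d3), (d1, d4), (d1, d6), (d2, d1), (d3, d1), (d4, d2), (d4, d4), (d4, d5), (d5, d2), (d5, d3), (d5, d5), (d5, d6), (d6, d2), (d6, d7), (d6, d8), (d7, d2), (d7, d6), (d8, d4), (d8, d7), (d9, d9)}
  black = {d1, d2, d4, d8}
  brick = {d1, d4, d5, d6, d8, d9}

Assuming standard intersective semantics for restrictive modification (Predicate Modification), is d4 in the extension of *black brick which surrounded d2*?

⟦which surrounded d2⟧ = {x : ⟨x, d2⟩ ∈ ⟦surrounded⟧} = {d1, d4, d5, d6, d7}
⟦brick⟧ = {d1, d4, d5, d6, d8, d9}
… ∩ ⟦which surrounded d2⟧ = {d1, d4, d5, d6, d8, d9} ∩ {d1, d4, d5, d6, d7} = {d1, d4, d5, d6}
… ∩ ⟦black⟧ = {d1, d4, d5, d6} ∩ {d1, d2, d4, d8} = {d1, d4}
⟦black brick which surrounded d2⟧ = {d1, d4}; d4 ∈ this set.

yes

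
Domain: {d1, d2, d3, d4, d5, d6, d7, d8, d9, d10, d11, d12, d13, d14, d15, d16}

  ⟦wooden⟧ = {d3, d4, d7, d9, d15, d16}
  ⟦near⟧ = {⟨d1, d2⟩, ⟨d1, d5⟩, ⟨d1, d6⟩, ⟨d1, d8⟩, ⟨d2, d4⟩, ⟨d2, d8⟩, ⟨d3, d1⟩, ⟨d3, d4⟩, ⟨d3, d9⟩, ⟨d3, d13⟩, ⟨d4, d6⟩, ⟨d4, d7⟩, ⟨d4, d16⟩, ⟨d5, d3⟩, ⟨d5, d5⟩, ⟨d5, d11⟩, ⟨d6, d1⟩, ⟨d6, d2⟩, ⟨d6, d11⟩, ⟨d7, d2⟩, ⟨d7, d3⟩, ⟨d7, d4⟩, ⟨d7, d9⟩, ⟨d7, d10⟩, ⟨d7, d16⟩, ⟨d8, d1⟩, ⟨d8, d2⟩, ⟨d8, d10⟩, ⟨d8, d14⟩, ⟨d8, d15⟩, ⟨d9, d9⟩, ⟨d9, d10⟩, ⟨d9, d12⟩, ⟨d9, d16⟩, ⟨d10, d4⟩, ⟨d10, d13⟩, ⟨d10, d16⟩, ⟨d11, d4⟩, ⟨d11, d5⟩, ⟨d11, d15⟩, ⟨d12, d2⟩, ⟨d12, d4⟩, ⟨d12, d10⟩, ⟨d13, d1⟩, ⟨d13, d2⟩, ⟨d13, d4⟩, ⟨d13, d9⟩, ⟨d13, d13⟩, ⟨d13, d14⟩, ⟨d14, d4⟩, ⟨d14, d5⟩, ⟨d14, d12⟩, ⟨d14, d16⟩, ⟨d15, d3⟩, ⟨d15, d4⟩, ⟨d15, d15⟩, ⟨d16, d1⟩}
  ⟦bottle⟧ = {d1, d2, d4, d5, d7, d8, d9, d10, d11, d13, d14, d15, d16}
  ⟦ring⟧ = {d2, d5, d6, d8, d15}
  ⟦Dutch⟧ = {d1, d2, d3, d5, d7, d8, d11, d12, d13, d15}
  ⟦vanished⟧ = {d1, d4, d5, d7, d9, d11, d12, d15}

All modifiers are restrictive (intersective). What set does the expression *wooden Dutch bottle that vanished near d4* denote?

{d7, d15}

⟦that vanished⟧ = ⟦vanished⟧ = {d1, d4, d5, d7, d9, d11, d12, d15}
⟦near d4⟧ = {x : ⟨x, d4⟩ ∈ ⟦near⟧} = {d2, d3, d7, d10, d11, d12, d13, d14, d15}
⟦bottle⟧ = {d1, d2, d4, d5, d7, d8, d9, d10, d11, d13, d14, d15, d16}
… ∩ ⟦that vanished⟧ = {d1, d2, d4, d5, d7, d8, d9, d10, d11, d13, d14, d15, d16} ∩ {d1, d4, d5, d7, d9, d11, d12, d15} = {d1, d4, d5, d7, d9, d11, d15}
… ∩ ⟦near d4⟧ = {d1, d4, d5, d7, d9, d11, d15} ∩ {d2, d3, d7, d10, d11, d12, d13, d14, d15} = {d7, d11, d15}
… ∩ ⟦wooden⟧ = {d7, d11, d15} ∩ {d3, d4, d7, d9, d15, d16} = {d7, d15}
… ∩ ⟦Dutch⟧ = {d7, d15} ∩ {d1, d2, d3, d5, d7, d8, d11, d12, d13, d15} = {d7, d15}
So ⟦wooden Dutch bottle that vanished near d4⟧ = {d7, d15}.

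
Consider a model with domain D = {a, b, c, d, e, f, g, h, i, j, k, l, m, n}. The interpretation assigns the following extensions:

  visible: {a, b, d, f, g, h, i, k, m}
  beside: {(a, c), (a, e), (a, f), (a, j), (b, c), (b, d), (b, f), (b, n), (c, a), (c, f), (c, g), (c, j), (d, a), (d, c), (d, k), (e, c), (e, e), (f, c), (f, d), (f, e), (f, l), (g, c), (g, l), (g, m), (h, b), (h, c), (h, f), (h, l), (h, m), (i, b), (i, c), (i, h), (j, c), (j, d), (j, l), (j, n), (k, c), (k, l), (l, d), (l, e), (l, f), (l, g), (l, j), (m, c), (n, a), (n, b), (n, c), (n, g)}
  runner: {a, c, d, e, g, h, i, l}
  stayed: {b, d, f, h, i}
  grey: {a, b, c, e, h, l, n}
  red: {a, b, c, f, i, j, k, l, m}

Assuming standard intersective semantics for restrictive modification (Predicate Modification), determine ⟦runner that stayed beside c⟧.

{d, h, i}

⟦that stayed⟧ = ⟦stayed⟧ = {b, d, f, h, i}
⟦beside c⟧ = {x : ⟨x, c⟩ ∈ ⟦beside⟧} = {a, b, d, e, f, g, h, i, j, k, m, n}
⟦runner⟧ = {a, c, d, e, g, h, i, l}
… ∩ ⟦that stayed⟧ = {a, c, d, e, g, h, i, l} ∩ {b, d, f, h, i} = {d, h, i}
… ∩ ⟦beside c⟧ = {d, h, i} ∩ {a, b, d, e, f, g, h, i, j, k, m, n} = {d, h, i}
So ⟦runner that stayed beside c⟧ = {d, h, i}.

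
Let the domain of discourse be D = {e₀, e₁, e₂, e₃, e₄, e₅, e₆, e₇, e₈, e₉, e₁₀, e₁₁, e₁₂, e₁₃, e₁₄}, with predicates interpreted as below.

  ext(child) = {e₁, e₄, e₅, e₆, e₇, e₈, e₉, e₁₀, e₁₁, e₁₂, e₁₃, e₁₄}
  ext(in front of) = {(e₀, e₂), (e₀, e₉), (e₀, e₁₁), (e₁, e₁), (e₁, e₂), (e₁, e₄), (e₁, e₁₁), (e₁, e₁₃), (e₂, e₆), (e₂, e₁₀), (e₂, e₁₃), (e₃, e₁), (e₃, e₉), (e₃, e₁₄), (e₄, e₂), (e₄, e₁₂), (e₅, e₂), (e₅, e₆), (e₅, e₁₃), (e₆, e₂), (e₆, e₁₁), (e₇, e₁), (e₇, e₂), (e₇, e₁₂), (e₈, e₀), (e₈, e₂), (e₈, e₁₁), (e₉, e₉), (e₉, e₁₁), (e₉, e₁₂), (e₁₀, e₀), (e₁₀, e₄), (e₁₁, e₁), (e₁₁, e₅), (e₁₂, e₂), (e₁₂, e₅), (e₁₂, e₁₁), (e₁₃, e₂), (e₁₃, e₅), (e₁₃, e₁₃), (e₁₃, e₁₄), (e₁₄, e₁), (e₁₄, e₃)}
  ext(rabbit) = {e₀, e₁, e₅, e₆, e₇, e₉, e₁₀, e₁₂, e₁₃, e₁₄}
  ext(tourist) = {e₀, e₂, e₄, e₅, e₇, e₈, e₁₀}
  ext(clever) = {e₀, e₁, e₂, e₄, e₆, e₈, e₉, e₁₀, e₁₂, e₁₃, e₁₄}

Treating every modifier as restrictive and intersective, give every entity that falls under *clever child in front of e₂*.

⟦in front of e₂⟧ = {x : ⟨x, e₂⟩ ∈ ⟦in front of⟧} = {e₀, e₁, e₄, e₅, e₆, e₇, e₈, e₁₂, e₁₃}
⟦child⟧ = {e₁, e₄, e₅, e₆, e₇, e₈, e₉, e₁₀, e₁₁, e₁₂, e₁₃, e₁₄}
… ∩ ⟦in front of e₂⟧ = {e₁, e₄, e₅, e₆, e₇, e₈, e₉, e₁₀, e₁₁, e₁₂, e₁₃, e₁₄} ∩ {e₀, e₁, e₄, e₅, e₆, e₇, e₈, e₁₂, e₁₃} = {e₁, e₄, e₅, e₆, e₇, e₈, e₁₂, e₁₃}
… ∩ ⟦clever⟧ = {e₁, e₄, e₅, e₆, e₇, e₈, e₁₂, e₁₃} ∩ {e₀, e₁, e₂, e₄, e₆, e₈, e₉, e₁₀, e₁₂, e₁₃, e₁₄} = {e₁, e₄, e₆, e₈, e₁₂, e₁₃}
So ⟦clever child in front of e₂⟧ = {e₁, e₄, e₆, e₈, e₁₂, e₁₃}.

{e₁, e₄, e₆, e₈, e₁₂, e₁₃}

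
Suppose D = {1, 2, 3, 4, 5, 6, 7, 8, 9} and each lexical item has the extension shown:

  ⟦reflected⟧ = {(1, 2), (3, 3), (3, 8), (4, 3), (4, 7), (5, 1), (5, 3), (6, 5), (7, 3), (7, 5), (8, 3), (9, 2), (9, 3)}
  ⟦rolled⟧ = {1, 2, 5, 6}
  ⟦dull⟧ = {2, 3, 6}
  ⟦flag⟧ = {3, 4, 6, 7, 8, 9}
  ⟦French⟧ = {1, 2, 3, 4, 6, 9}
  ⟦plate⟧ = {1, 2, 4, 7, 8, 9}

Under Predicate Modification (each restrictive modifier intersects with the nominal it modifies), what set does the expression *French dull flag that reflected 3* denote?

{3}

⟦that reflected 3⟧ = {x : ⟨x, 3⟩ ∈ ⟦reflected⟧} = {3, 4, 5, 7, 8, 9}
⟦flag⟧ = {3, 4, 6, 7, 8, 9}
… ∩ ⟦that reflected 3⟧ = {3, 4, 6, 7, 8, 9} ∩ {3, 4, 5, 7, 8, 9} = {3, 4, 7, 8, 9}
… ∩ ⟦French⟧ = {3, 4, 7, 8, 9} ∩ {1, 2, 3, 4, 6, 9} = {3, 4, 9}
… ∩ ⟦dull⟧ = {3, 4, 9} ∩ {2, 3, 6} = {3}
So ⟦French dull flag that reflected 3⟧ = {3}.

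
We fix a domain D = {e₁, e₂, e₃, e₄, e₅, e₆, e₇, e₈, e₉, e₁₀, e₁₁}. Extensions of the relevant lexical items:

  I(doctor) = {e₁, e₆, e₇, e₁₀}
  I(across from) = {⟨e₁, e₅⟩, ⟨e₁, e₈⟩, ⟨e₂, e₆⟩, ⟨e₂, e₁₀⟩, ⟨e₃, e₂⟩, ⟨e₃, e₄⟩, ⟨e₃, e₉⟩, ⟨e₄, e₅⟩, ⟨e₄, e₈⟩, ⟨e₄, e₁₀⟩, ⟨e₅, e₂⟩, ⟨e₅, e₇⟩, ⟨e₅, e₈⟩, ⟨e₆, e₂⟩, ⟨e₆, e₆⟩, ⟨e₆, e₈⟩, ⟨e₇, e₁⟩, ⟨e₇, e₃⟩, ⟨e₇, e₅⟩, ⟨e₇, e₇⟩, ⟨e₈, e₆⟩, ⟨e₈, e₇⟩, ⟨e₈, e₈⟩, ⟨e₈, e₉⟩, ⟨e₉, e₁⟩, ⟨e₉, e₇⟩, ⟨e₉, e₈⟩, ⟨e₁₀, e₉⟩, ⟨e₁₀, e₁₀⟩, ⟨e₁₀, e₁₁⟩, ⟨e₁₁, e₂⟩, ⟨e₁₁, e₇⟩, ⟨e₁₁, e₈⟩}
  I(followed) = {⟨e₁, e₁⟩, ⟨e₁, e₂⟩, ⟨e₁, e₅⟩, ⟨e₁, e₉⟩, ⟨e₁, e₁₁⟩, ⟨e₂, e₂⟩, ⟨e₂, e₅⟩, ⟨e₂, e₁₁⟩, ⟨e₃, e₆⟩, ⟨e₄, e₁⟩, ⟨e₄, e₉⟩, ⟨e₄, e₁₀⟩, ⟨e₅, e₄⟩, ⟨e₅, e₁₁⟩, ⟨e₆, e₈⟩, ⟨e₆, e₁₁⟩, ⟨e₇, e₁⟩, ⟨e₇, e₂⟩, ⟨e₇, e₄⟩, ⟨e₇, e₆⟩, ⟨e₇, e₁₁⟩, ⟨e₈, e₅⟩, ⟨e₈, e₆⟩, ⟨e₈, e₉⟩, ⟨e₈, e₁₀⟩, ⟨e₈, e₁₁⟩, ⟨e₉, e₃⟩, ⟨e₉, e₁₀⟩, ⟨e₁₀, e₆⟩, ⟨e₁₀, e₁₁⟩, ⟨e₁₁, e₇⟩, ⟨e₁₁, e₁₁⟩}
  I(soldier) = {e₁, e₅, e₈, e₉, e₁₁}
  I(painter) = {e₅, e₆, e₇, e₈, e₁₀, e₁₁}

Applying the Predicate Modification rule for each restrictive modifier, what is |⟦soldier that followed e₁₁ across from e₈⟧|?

4

⟦that followed e₁₁⟧ = {x : ⟨x, e₁₁⟩ ∈ ⟦followed⟧} = {e₁, e₂, e₅, e₆, e₇, e₈, e₁₀, e₁₁}
⟦across from e₈⟧ = {x : ⟨x, e₈⟩ ∈ ⟦across from⟧} = {e₁, e₄, e₅, e₆, e₈, e₉, e₁₁}
⟦soldier⟧ = {e₁, e₅, e₈, e₉, e₁₁}
… ∩ ⟦that followed e₁₁⟧ = {e₁, e₅, e₈, e₉, e₁₁} ∩ {e₁, e₂, e₅, e₆, e₇, e₈, e₁₀, e₁₁} = {e₁, e₅, e₈, e₁₁}
… ∩ ⟦across from e₈⟧ = {e₁, e₅, e₈, e₁₁} ∩ {e₁, e₄, e₅, e₆, e₈, e₉, e₁₁} = {e₁, e₅, e₈, e₁₁}
⟦soldier that followed e₁₁ across from e₈⟧ = {e₁, e₅, e₈, e₁₁}, so the cardinality is 4.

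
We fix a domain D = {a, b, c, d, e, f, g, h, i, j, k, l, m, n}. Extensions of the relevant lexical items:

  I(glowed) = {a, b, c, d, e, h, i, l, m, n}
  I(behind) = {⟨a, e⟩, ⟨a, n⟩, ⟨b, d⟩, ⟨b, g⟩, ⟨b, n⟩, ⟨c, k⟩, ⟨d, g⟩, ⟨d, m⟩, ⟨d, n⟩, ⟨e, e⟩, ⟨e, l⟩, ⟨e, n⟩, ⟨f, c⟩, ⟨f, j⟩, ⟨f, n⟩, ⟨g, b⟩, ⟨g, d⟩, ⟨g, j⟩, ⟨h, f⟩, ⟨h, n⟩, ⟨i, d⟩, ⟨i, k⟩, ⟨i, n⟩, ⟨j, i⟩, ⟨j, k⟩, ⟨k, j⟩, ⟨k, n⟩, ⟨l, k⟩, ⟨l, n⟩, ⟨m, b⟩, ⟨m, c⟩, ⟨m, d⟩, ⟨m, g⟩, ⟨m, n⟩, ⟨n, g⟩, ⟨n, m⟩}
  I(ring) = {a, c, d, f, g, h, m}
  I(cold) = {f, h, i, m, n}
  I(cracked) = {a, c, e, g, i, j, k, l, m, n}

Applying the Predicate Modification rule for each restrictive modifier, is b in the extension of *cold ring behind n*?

⟦behind n⟧ = {x : ⟨x, n⟩ ∈ ⟦behind⟧} = {a, b, d, e, f, h, i, k, l, m}
⟦ring⟧ = {a, c, d, f, g, h, m}
… ∩ ⟦behind n⟧ = {a, c, d, f, g, h, m} ∩ {a, b, d, e, f, h, i, k, l, m} = {a, d, f, h, m}
… ∩ ⟦cold⟧ = {a, d, f, h, m} ∩ {f, h, i, m, n} = {f, h, m}
⟦cold ring behind n⟧ = {f, h, m}; b ∉ this set.

no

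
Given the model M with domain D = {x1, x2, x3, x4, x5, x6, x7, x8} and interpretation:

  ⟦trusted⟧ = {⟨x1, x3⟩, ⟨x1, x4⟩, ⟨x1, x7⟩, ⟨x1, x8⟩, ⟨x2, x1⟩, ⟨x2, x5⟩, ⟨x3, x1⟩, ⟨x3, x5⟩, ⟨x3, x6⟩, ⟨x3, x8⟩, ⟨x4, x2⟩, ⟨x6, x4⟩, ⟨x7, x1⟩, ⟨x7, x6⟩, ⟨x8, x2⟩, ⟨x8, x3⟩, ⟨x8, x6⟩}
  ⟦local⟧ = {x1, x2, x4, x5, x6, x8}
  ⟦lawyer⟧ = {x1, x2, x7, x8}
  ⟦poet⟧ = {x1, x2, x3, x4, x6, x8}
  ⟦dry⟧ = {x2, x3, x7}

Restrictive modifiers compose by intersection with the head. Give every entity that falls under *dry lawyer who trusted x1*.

{x2, x7}

⟦who trusted x1⟧ = {x : ⟨x, x1⟩ ∈ ⟦trusted⟧} = {x2, x3, x7}
⟦lawyer⟧ = {x1, x2, x7, x8}
… ∩ ⟦who trusted x1⟧ = {x1, x2, x7, x8} ∩ {x2, x3, x7} = {x2, x7}
… ∩ ⟦dry⟧ = {x2, x7} ∩ {x2, x3, x7} = {x2, x7}
So ⟦dry lawyer who trusted x1⟧ = {x2, x7}.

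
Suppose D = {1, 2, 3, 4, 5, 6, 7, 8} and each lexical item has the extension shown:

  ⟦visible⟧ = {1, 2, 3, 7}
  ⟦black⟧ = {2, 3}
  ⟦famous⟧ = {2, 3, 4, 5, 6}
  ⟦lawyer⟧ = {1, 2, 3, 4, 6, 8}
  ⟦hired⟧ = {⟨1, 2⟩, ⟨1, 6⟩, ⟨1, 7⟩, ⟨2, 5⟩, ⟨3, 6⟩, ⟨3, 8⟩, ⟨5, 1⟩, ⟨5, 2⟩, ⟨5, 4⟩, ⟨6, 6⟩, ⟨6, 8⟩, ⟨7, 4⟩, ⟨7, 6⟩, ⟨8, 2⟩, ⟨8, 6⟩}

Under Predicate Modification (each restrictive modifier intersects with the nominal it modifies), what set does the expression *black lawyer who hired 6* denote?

{3}

⟦who hired 6⟧ = {x : ⟨x, 6⟩ ∈ ⟦hired⟧} = {1, 3, 6, 7, 8}
⟦lawyer⟧ = {1, 2, 3, 4, 6, 8}
… ∩ ⟦who hired 6⟧ = {1, 2, 3, 4, 6, 8} ∩ {1, 3, 6, 7, 8} = {1, 3, 6, 8}
… ∩ ⟦black⟧ = {1, 3, 6, 8} ∩ {2, 3} = {3}
So ⟦black lawyer who hired 6⟧ = {3}.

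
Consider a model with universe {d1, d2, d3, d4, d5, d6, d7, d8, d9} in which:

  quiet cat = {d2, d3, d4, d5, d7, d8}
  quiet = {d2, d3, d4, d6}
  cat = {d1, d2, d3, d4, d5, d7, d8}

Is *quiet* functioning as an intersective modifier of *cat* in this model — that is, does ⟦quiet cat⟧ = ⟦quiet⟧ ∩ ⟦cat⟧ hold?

⟦quiet⟧ ∩ ⟦cat⟧ = {d2, d3, d4, d6} ∩ {d1, d2, d3, d4, d5, d7, d8} = {d2, d3, d4}
Observed ⟦quiet cat⟧ = {d2, d3, d4, d5, d7, d8}.
These differ, so the modifier is not intersective in this model.

no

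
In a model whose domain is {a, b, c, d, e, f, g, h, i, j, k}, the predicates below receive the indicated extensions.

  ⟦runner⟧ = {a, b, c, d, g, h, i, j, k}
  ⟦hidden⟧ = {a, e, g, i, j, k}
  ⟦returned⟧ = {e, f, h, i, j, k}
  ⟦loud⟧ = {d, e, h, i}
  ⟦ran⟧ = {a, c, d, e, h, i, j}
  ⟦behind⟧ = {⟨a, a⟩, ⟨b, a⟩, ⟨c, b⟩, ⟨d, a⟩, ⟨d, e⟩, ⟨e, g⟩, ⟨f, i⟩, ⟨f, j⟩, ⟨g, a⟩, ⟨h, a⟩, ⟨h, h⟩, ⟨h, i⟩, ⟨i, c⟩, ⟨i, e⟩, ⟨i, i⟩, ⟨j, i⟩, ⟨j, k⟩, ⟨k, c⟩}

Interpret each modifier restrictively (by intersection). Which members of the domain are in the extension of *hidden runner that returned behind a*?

⟦that returned⟧ = ⟦returned⟧ = {e, f, h, i, j, k}
⟦behind a⟧ = {x : ⟨x, a⟩ ∈ ⟦behind⟧} = {a, b, d, g, h}
⟦runner⟧ = {a, b, c, d, g, h, i, j, k}
… ∩ ⟦that returned⟧ = {a, b, c, d, g, h, i, j, k} ∩ {e, f, h, i, j, k} = {h, i, j, k}
… ∩ ⟦behind a⟧ = {h, i, j, k} ∩ {a, b, d, g, h} = {h}
… ∩ ⟦hidden⟧ = {h} ∩ {a, e, g, i, j, k} = ∅
So ⟦hidden runner that returned behind a⟧ = { }.

{ }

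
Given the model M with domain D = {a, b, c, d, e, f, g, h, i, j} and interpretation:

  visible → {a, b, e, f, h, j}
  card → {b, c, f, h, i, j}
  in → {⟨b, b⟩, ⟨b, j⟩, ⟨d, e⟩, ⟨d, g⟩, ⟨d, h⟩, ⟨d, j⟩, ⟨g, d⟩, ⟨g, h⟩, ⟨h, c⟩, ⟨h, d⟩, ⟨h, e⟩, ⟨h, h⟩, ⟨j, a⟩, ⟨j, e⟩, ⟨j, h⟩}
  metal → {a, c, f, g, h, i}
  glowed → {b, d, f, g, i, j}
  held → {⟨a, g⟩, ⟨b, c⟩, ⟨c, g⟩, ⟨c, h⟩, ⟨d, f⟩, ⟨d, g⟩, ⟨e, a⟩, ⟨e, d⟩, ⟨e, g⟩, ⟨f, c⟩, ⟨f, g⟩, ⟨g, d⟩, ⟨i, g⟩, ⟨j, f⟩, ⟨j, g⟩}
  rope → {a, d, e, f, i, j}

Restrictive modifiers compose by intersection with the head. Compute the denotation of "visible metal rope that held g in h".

⟦that held g⟧ = {x : ⟨x, g⟩ ∈ ⟦held⟧} = {a, c, d, e, f, i, j}
⟦in h⟧ = {x : ⟨x, h⟩ ∈ ⟦in⟧} = {d, g, h, j}
⟦rope⟧ = {a, d, e, f, i, j}
… ∩ ⟦that held g⟧ = {a, d, e, f, i, j} ∩ {a, c, d, e, f, i, j} = {a, d, e, f, i, j}
… ∩ ⟦in h⟧ = {a, d, e, f, i, j} ∩ {d, g, h, j} = {d, j}
… ∩ ⟦visible⟧ = {d, j} ∩ {a, b, e, f, h, j} = {j}
… ∩ ⟦metal⟧ = {j} ∩ {a, c, f, g, h, i} = ∅
So ⟦visible metal rope that held g in h⟧ = { }.

{ }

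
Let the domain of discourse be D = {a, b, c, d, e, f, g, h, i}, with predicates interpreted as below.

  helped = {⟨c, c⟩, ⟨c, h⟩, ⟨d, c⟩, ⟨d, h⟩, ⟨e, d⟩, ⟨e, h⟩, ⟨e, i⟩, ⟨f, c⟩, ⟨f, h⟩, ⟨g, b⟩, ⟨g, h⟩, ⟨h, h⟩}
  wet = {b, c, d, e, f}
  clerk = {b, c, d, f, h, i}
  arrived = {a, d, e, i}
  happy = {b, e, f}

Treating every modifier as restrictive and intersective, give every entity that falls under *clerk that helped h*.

{c, d, f, h}

⟦that helped h⟧ = {x : ⟨x, h⟩ ∈ ⟦helped⟧} = {c, d, e, f, g, h}
⟦clerk⟧ = {b, c, d, f, h, i}
… ∩ ⟦that helped h⟧ = {b, c, d, f, h, i} ∩ {c, d, e, f, g, h} = {c, d, f, h}
So ⟦clerk that helped h⟧ = {c, d, f, h}.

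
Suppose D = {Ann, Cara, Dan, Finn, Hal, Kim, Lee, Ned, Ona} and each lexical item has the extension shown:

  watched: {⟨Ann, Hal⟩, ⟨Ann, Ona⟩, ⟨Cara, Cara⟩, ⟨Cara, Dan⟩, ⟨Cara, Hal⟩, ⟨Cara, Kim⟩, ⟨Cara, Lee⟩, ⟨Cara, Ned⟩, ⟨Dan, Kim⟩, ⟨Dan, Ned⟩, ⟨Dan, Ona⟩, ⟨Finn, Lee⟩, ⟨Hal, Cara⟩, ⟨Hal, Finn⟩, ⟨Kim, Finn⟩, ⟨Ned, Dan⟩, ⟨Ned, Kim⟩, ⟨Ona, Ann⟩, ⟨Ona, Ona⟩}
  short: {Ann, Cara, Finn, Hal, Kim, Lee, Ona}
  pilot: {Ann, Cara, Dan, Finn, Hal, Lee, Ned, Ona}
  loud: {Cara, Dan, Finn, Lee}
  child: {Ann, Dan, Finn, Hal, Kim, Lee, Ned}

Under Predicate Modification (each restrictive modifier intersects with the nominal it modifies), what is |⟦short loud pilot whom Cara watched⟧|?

2

⟦whom Cara watched⟧ = {x : ⟨Cara, x⟩ ∈ ⟦watched⟧} = {Cara, Dan, Hal, Kim, Lee, Ned}
⟦pilot⟧ = {Ann, Cara, Dan, Finn, Hal, Lee, Ned, Ona}
… ∩ ⟦whom Cara watched⟧ = {Ann, Cara, Dan, Finn, Hal, Lee, Ned, Ona} ∩ {Cara, Dan, Hal, Kim, Lee, Ned} = {Cara, Dan, Hal, Lee, Ned}
… ∩ ⟦short⟧ = {Cara, Dan, Hal, Lee, Ned} ∩ {Ann, Cara, Finn, Hal, Kim, Lee, Ona} = {Cara, Hal, Lee}
… ∩ ⟦loud⟧ = {Cara, Hal, Lee} ∩ {Cara, Dan, Finn, Lee} = {Cara, Lee}
⟦short loud pilot whom Cara watched⟧ = {Cara, Lee}, so the cardinality is 2.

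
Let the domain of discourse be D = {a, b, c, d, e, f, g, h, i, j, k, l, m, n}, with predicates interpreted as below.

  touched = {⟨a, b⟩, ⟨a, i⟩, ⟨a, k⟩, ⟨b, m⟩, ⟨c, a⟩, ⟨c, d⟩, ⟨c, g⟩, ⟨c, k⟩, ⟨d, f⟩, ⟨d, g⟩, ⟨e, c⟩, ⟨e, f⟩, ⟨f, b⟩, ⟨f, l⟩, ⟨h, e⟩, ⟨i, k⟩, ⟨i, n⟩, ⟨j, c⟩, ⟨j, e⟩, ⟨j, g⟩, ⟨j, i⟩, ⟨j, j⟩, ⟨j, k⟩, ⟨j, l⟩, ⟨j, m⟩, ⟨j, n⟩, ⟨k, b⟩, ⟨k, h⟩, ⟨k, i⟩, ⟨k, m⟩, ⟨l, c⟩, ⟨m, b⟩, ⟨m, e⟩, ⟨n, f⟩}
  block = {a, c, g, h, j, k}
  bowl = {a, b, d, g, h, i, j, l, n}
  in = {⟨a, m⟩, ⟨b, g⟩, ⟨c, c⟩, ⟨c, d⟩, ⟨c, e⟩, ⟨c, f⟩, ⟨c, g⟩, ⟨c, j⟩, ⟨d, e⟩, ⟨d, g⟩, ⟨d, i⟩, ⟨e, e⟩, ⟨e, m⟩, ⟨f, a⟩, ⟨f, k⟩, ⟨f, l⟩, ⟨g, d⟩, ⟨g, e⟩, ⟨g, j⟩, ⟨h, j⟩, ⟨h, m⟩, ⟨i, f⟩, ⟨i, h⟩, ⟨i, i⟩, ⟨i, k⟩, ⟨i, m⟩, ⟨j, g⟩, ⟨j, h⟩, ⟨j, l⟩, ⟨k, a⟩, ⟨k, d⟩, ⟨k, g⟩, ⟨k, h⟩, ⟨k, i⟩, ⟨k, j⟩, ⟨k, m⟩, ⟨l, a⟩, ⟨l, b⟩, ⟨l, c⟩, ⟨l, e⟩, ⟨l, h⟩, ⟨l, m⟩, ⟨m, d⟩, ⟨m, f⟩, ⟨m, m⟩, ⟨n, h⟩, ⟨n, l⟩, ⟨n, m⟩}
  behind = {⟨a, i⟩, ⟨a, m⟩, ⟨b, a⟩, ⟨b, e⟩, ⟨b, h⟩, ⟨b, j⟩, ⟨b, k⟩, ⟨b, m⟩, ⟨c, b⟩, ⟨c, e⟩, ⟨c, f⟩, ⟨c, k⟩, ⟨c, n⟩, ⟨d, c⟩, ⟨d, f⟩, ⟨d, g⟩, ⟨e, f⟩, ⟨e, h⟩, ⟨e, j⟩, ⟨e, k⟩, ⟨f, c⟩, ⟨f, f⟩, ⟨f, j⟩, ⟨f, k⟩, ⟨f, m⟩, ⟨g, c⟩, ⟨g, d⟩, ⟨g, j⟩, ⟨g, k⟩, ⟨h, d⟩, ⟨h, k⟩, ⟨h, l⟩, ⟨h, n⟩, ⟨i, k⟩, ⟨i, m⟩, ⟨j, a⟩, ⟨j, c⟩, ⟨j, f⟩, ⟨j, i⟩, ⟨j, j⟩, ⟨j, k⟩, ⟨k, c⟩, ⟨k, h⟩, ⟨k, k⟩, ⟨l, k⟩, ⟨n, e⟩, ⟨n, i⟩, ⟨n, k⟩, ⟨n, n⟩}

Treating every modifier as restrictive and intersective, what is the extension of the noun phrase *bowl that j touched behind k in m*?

{i, l, n}

⟦that j touched⟧ = {x : ⟨j, x⟩ ∈ ⟦touched⟧} = {c, e, g, i, j, k, l, m, n}
⟦behind k⟧ = {x : ⟨x, k⟩ ∈ ⟦behind⟧} = {b, c, e, f, g, h, i, j, k, l, n}
⟦in m⟧ = {x : ⟨x, m⟩ ∈ ⟦in⟧} = {a, e, h, i, k, l, m, n}
⟦bowl⟧ = {a, b, d, g, h, i, j, l, n}
… ∩ ⟦that j touched⟧ = {a, b, d, g, h, i, j, l, n} ∩ {c, e, g, i, j, k, l, m, n} = {g, i, j, l, n}
… ∩ ⟦behind k⟧ = {g, i, j, l, n} ∩ {b, c, e, f, g, h, i, j, k, l, n} = {g, i, j, l, n}
… ∩ ⟦in m⟧ = {g, i, j, l, n} ∩ {a, e, h, i, k, l, m, n} = {i, l, n}
So ⟦bowl that j touched behind k in m⟧ = {i, l, n}.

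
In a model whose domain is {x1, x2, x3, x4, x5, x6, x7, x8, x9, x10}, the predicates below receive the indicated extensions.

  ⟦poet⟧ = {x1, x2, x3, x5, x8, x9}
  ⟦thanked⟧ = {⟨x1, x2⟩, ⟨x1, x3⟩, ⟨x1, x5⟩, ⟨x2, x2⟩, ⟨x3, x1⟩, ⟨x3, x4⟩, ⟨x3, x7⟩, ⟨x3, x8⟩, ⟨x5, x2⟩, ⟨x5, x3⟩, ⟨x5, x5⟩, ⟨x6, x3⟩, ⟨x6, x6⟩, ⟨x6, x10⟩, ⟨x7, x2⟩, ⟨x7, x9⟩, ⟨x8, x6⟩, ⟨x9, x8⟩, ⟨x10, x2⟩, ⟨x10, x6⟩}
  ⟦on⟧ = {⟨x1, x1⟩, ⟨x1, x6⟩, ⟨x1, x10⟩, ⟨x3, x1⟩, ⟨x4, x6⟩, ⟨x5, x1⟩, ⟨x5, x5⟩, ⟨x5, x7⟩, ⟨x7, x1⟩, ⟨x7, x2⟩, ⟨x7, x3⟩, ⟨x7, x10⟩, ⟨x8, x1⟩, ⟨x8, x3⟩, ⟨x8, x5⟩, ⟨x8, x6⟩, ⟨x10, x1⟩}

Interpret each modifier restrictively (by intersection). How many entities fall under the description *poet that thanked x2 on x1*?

⟦that thanked x2⟧ = {x : ⟨x, x2⟩ ∈ ⟦thanked⟧} = {x1, x2, x5, x7, x10}
⟦on x1⟧ = {x : ⟨x, x1⟩ ∈ ⟦on⟧} = {x1, x3, x5, x7, x8, x10}
⟦poet⟧ = {x1, x2, x3, x5, x8, x9}
… ∩ ⟦that thanked x2⟧ = {x1, x2, x3, x5, x8, x9} ∩ {x1, x2, x5, x7, x10} = {x1, x2, x5}
… ∩ ⟦on x1⟧ = {x1, x2, x5} ∩ {x1, x3, x5, x7, x8, x10} = {x1, x5}
⟦poet that thanked x2 on x1⟧ = {x1, x5}, so the cardinality is 2.

2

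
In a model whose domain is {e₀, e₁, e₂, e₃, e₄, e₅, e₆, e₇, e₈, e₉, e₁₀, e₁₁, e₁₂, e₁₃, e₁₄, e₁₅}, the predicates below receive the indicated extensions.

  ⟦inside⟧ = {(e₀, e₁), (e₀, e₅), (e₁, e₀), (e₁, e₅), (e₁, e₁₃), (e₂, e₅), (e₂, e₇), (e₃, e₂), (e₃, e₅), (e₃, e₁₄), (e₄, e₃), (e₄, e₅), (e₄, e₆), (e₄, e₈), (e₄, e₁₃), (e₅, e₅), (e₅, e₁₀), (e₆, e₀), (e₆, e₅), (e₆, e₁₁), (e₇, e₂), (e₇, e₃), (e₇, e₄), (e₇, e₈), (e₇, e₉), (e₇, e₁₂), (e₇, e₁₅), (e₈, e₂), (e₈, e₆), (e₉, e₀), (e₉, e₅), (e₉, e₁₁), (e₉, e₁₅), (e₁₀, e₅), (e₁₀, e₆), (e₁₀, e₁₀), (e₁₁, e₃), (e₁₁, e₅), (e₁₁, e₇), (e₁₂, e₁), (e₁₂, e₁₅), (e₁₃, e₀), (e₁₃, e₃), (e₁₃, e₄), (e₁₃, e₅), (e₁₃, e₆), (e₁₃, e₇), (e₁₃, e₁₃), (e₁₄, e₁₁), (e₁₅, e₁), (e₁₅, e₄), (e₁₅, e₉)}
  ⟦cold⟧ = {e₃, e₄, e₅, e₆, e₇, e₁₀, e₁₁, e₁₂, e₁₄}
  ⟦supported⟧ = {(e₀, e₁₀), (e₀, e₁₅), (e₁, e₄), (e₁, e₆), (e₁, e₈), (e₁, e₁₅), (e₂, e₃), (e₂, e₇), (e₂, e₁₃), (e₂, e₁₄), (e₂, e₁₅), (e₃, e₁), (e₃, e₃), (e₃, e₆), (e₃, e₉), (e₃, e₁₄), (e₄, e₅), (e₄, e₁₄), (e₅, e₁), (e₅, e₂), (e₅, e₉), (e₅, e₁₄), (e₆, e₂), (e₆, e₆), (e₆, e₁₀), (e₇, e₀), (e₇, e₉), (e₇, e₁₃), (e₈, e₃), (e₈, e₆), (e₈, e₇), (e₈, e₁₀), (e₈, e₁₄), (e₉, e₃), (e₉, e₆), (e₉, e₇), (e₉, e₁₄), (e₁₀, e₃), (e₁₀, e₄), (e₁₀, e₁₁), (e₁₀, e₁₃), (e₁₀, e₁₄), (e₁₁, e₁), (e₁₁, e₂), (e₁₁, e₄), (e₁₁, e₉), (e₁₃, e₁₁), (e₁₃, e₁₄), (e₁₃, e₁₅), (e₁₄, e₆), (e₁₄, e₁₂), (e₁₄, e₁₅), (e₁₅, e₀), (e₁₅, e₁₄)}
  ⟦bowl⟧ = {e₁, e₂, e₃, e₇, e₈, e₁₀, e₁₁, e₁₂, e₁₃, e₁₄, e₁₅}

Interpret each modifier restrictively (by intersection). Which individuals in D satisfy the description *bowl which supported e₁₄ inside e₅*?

{e₂, e₃, e₁₀, e₁₃}

⟦which supported e₁₄⟧ = {x : ⟨x, e₁₄⟩ ∈ ⟦supported⟧} = {e₂, e₃, e₄, e₅, e₈, e₉, e₁₀, e₁₃, e₁₅}
⟦inside e₅⟧ = {x : ⟨x, e₅⟩ ∈ ⟦inside⟧} = {e₀, e₁, e₂, e₃, e₄, e₅, e₆, e₉, e₁₀, e₁₁, e₁₃}
⟦bowl⟧ = {e₁, e₂, e₃, e₇, e₈, e₁₀, e₁₁, e₁₂, e₁₃, e₁₄, e₁₅}
… ∩ ⟦which supported e₁₄⟧ = {e₁, e₂, e₃, e₇, e₈, e₁₀, e₁₁, e₁₂, e₁₃, e₁₄, e₁₅} ∩ {e₂, e₃, e₄, e₅, e₈, e₉, e₁₀, e₁₃, e₁₅} = {e₂, e₃, e₈, e₁₀, e₁₃, e₁₅}
… ∩ ⟦inside e₅⟧ = {e₂, e₃, e₈, e₁₀, e₁₃, e₁₅} ∩ {e₀, e₁, e₂, e₃, e₄, e₅, e₆, e₉, e₁₀, e₁₁, e₁₃} = {e₂, e₃, e₁₀, e₁₃}
So ⟦bowl which supported e₁₄ inside e₅⟧ = {e₂, e₃, e₁₀, e₁₃}.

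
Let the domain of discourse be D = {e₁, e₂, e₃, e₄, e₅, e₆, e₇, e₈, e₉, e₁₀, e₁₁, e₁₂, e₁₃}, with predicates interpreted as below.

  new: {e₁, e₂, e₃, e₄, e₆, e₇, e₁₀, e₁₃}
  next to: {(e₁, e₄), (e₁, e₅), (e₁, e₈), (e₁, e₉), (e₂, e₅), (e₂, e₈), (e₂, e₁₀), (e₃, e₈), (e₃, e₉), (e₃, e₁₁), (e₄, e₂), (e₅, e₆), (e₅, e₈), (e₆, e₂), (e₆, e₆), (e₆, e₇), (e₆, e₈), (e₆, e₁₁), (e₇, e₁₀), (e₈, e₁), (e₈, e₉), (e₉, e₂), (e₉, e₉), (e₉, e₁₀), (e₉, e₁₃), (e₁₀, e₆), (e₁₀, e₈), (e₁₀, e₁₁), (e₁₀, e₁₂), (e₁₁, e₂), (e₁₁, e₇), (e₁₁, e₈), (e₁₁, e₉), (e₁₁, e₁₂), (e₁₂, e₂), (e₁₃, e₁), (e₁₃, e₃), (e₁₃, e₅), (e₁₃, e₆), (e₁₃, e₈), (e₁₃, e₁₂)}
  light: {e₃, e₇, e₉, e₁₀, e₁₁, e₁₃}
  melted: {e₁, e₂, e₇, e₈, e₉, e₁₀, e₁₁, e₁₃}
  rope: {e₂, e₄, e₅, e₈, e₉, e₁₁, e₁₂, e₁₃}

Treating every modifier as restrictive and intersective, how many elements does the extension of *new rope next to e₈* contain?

2

⟦next to e₈⟧ = {x : ⟨x, e₈⟩ ∈ ⟦next to⟧} = {e₁, e₂, e₃, e₅, e₆, e₁₀, e₁₁, e₁₃}
⟦rope⟧ = {e₂, e₄, e₅, e₈, e₉, e₁₁, e₁₂, e₁₃}
… ∩ ⟦next to e₈⟧ = {e₂, e₄, e₅, e₈, e₉, e₁₁, e₁₂, e₁₃} ∩ {e₁, e₂, e₃, e₅, e₆, e₁₀, e₁₁, e₁₃} = {e₂, e₅, e₁₁, e₁₃}
… ∩ ⟦new⟧ = {e₂, e₅, e₁₁, e₁₃} ∩ {e₁, e₂, e₃, e₄, e₆, e₇, e₁₀, e₁₃} = {e₂, e₁₃}
⟦new rope next to e₈⟧ = {e₂, e₁₃}, so the cardinality is 2.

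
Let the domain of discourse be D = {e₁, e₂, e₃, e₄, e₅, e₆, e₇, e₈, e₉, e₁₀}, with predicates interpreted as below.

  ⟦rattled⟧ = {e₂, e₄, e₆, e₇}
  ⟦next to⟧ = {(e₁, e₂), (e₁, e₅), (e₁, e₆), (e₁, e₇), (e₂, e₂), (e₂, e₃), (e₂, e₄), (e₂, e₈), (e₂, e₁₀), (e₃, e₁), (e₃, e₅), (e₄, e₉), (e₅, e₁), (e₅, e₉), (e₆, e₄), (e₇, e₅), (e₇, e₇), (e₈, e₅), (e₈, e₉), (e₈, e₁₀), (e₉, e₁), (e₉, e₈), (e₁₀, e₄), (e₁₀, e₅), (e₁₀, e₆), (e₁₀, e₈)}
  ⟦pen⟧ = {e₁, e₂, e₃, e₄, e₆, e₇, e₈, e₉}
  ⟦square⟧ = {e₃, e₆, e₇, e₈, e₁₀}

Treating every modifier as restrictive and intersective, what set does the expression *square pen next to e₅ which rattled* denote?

{e₇}

⟦next to e₅⟧ = {x : ⟨x, e₅⟩ ∈ ⟦next to⟧} = {e₁, e₃, e₇, e₈, e₁₀}
⟦which rattled⟧ = ⟦rattled⟧ = {e₂, e₄, e₆, e₇}
⟦pen⟧ = {e₁, e₂, e₃, e₄, e₆, e₇, e₈, e₉}
… ∩ ⟦next to e₅⟧ = {e₁, e₂, e₃, e₄, e₆, e₇, e₈, e₉} ∩ {e₁, e₃, e₇, e₈, e₁₀} = {e₁, e₃, e₇, e₈}
… ∩ ⟦which rattled⟧ = {e₁, e₃, e₇, e₈} ∩ {e₂, e₄, e₆, e₇} = {e₇}
… ∩ ⟦square⟧ = {e₇} ∩ {e₃, e₆, e₇, e₈, e₁₀} = {e₇}
So ⟦square pen next to e₅ which rattled⟧ = {e₇}.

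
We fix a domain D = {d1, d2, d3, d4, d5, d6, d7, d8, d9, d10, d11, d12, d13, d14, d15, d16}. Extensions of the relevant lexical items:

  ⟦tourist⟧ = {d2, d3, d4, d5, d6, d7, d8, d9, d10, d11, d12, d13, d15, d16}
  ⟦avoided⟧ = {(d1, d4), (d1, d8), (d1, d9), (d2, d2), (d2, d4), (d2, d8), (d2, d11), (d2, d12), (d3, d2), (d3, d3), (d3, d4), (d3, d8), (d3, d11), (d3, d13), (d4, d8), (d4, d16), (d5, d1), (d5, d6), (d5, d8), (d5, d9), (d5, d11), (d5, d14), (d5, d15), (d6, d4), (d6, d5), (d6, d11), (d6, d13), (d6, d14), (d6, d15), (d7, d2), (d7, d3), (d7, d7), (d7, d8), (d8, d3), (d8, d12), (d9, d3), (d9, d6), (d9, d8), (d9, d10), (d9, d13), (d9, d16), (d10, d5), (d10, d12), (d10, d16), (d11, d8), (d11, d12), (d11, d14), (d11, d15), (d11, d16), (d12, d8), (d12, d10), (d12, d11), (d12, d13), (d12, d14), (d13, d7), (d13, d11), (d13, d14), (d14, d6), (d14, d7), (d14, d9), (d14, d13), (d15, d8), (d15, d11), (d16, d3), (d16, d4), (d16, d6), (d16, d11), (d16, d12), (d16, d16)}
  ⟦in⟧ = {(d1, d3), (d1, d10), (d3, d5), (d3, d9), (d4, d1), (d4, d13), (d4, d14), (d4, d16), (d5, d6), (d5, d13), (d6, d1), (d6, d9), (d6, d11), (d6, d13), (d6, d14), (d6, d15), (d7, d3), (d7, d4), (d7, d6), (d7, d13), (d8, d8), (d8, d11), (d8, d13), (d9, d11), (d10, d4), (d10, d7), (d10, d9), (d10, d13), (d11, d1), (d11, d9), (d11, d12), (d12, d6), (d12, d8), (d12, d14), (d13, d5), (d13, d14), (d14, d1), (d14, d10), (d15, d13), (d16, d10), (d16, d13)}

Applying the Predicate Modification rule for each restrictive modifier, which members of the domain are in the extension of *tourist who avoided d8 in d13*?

⟦who avoided d8⟧ = {x : ⟨x, d8⟩ ∈ ⟦avoided⟧} = {d1, d2, d3, d4, d5, d7, d9, d11, d12, d15}
⟦in d13⟧ = {x : ⟨x, d13⟩ ∈ ⟦in⟧} = {d4, d5, d6, d7, d8, d10, d15, d16}
⟦tourist⟧ = {d2, d3, d4, d5, d6, d7, d8, d9, d10, d11, d12, d13, d15, d16}
… ∩ ⟦who avoided d8⟧ = {d2, d3, d4, d5, d6, d7, d8, d9, d10, d11, d12, d13, d15, d16} ∩ {d1, d2, d3, d4, d5, d7, d9, d11, d12, d15} = {d2, d3, d4, d5, d7, d9, d11, d12, d15}
… ∩ ⟦in d13⟧ = {d2, d3, d4, d5, d7, d9, d11, d12, d15} ∩ {d4, d5, d6, d7, d8, d10, d15, d16} = {d4, d5, d7, d15}
So ⟦tourist who avoided d8 in d13⟧ = {d4, d5, d7, d15}.

{d4, d5, d7, d15}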